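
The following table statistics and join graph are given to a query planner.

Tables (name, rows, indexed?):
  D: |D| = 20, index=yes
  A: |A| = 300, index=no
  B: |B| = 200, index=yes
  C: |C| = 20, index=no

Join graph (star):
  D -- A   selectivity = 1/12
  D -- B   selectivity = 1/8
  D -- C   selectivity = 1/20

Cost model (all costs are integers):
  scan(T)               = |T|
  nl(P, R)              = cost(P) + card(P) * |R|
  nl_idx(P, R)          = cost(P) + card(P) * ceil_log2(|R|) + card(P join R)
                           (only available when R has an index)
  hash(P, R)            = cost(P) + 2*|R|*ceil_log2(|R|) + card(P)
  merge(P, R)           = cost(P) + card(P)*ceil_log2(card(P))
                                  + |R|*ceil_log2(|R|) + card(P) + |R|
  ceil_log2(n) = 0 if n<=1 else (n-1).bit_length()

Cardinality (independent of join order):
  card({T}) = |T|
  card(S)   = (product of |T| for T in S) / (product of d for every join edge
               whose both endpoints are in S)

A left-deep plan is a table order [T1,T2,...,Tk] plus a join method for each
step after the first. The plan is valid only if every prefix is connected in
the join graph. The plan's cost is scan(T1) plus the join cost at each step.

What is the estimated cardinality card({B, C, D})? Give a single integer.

Tables in S: B(200), C(20), D(20)
Edges inside S: D-B(d=8), D-C(d=20)
numerator = 200 * 20 * 20 = 80000
denominator = 8 * 20 = 160
card(S) = 80000 / 160 = 500

500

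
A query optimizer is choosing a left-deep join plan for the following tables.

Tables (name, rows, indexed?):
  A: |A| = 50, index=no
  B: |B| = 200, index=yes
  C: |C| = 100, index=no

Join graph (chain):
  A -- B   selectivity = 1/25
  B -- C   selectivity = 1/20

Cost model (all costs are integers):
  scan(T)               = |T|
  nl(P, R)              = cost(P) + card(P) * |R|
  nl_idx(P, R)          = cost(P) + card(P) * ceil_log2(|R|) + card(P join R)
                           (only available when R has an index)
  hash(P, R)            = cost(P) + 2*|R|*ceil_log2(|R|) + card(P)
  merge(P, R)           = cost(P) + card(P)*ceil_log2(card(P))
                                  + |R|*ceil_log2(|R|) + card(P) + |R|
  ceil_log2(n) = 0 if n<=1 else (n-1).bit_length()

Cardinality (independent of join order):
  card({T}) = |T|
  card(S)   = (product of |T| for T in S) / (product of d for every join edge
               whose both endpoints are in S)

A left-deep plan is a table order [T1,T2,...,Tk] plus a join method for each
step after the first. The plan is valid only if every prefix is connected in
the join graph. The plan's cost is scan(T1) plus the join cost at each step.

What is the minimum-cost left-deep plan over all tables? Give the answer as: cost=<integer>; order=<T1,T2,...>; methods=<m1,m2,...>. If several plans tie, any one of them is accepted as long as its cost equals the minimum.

Selinger DP (subsets sized 1..n):
  {A}: scan cost=50, card=50
  {B}: scan cost=200, card=200
  {C}: scan cost=100, card=100
  {AB}: card=400; try (B,nl_idx)→850, (A,hash)→1000, (B,merge)→2200, (A,merge)→2350, (B,hash)→3300, (B,nl)→10050 …(+1); best=850 via (B,nl_idx)
  {BC}: card=1000; try (C,hash)→1800, (B,nl_idx)→1900, (B,merge)→2700, (C,merge)→2800, (B,hash)→3400, (B,nl)→20100 …(+1); best=1800 via (C,hash)
  {ABC}: card=2000; try (C,hash)→2650, (A,hash)→3400, (C,merge)→5650, (A,merge)→13150, (C,nl)→40850, (A,nl)→51800; best=2650 via (C,hash)

cost=2650; order=A,B,C; methods=nl_idx,hash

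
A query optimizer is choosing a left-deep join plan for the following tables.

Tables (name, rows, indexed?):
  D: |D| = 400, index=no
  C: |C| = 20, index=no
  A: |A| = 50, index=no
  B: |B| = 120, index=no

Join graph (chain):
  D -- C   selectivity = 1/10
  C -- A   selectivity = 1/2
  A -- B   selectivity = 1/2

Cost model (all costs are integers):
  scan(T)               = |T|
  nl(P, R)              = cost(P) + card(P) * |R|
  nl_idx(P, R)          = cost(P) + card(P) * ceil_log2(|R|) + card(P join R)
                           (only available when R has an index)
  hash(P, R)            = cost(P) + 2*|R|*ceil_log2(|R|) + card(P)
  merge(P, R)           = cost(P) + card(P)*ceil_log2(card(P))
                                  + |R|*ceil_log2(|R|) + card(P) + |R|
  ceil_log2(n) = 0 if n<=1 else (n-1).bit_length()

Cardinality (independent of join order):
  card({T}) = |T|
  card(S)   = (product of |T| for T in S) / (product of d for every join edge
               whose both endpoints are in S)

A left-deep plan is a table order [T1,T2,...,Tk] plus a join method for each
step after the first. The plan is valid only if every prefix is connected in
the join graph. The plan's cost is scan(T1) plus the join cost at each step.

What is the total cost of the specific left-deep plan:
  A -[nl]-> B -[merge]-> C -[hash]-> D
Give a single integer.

step 1: scan A: cost=50, card=50
step 2: join B via nl
    card(P join B) = 50*120/(2) = 3000
    cost = 50 + 50*120 = 6050
step 3: join C via merge
    card(P join C) = 3000*20/(2) = 30000
    cost = 6050 + 3000*12 + 20*5 + 3000 + 20 = 45170
step 4: join D via hash
    card(P join D) = 30000*400/(10) = 1200000
    cost = 45170 + 2*400*9 + 30000 = 82370

82370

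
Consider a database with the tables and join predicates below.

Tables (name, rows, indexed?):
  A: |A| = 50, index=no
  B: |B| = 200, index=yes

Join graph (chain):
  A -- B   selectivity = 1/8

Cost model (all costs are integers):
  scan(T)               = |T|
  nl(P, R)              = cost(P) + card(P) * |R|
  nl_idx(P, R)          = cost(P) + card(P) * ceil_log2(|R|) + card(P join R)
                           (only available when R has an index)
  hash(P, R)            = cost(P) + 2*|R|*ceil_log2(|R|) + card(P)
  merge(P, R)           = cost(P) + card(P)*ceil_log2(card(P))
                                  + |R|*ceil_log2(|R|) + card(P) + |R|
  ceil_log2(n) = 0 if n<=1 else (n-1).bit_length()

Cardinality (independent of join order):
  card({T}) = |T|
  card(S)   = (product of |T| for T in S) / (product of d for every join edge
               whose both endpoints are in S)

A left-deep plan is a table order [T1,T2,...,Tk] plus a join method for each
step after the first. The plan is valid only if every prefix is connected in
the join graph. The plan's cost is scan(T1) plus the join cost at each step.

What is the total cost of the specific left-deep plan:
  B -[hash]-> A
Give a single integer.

1000

step 1: scan B: cost=200, card=200
step 2: join A via hash
    card(P join A) = 200*50/(8) = 1250
    cost = 200 + 2*50*6 + 200 = 1000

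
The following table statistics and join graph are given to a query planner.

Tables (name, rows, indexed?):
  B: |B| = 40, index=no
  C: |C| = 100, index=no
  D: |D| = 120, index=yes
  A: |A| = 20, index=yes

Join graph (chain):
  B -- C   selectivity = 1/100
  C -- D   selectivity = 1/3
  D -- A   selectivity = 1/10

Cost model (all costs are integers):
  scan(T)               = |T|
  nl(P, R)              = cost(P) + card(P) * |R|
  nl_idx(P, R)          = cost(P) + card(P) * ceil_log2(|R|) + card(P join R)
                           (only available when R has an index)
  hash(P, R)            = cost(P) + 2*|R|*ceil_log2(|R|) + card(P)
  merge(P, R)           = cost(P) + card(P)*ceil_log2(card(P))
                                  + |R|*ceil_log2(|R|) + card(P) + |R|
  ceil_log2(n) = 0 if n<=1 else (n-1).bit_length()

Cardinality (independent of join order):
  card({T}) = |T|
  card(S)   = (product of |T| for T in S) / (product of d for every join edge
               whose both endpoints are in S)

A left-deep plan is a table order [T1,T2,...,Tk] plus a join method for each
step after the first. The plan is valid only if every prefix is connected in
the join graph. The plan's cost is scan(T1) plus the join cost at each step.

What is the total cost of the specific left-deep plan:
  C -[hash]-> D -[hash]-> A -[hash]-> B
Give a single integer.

14560

step 1: scan C: cost=100, card=100
step 2: join D via hash
    card(P join D) = 100*120/(3) = 4000
    cost = 100 + 2*120*7 + 100 = 1880
step 3: join A via hash
    card(P join A) = 4000*20/(10) = 8000
    cost = 1880 + 2*20*5 + 4000 = 6080
step 4: join B via hash
    card(P join B) = 8000*40/(100) = 3200
    cost = 6080 + 2*40*6 + 8000 = 14560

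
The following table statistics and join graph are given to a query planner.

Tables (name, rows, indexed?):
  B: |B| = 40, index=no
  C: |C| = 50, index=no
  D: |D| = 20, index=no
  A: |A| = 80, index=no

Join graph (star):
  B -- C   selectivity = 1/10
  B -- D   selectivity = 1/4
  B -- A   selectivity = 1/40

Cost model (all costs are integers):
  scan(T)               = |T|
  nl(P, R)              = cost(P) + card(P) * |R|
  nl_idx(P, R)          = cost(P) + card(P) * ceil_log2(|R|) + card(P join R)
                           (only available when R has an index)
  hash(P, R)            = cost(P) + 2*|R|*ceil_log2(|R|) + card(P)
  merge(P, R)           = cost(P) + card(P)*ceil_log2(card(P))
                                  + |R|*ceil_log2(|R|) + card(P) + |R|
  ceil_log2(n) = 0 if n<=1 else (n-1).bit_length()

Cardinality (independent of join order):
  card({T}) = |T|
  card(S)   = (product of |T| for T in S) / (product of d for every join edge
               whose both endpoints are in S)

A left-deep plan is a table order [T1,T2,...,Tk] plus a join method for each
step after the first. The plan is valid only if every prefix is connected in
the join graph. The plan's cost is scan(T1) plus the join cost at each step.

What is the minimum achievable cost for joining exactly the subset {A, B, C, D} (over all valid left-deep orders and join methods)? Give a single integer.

Selinger DP over subsets of {A,B,C,D}:
  {B}: scan cost=40, card=40
  {C}: scan cost=50, card=50
  {D}: scan cost=20, card=20
  {A}: scan cost=80, card=80
  {BC}: card=200; try (B,hash)→580, (C,merge)→670, (C,hash)→680, (B,merge)→680, (C,nl)→2040, (B,nl)→2050; best=580 via (B,hash)
  {BD}: card=200; try (D,hash)→280, (B,merge)→420, (D,merge)→440, (B,hash)→520, (B,nl)→820, (D,nl)→840; best=280 via (D,hash)
  {AB}: card=80; try (B,hash)→640, (A,merge)→960, (B,merge)→1000, (A,hash)→1200, (A,nl)→3240, (B,nl)→3280; best=640 via (B,hash)
  {BCD}: card=1000; try (D,hash)→980, (C,hash)→1080, (C,merge)→2430, (D,merge)→2500, (D,nl)→4580, (C,nl)→10280; best=980 via (D,hash)
  {ABC}: card=400; try (C,hash)→1320, (C,merge)→1630, (A,hash)→1900, (A,merge)→3020, (C,nl)→4640, (A,nl)→16580; best=1320 via (C,hash)
  {ABD}: card=400; try (D,hash)→920, (D,merge)→1400, (A,hash)→1600, (D,nl)→2240, (A,merge)→2720, (A,nl)→16280; best=920 via (D,hash)
  {ABCD}: card=2000; try (D,hash)→1920, (C,hash)→1920, (A,hash)→3100, (C,merge)→5270, (D,merge)→5440, (D,nl)→9320 …(+3); best=1920 via (D,hash)

1920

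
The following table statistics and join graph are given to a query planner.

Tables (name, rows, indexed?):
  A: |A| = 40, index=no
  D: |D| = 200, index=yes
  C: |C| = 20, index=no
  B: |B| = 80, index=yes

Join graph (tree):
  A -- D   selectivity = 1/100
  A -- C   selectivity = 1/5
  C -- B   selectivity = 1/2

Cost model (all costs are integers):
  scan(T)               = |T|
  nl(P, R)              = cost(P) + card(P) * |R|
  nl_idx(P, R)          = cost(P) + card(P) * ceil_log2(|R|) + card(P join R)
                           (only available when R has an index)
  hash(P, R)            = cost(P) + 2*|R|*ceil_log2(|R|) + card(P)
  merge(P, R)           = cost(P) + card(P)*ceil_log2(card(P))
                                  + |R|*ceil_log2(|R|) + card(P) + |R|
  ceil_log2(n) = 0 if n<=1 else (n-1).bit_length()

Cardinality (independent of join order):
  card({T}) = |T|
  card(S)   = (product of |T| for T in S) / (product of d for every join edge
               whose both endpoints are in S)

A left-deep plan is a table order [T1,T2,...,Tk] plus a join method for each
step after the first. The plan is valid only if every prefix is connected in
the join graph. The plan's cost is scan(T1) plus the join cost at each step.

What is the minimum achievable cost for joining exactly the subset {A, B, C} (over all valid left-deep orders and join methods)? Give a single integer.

1560

Selinger DP over subsets of {A,B,C}:
  {A}: scan cost=40, card=40
  {C}: scan cost=20, card=20
  {B}: scan cost=80, card=80
  {AC}: card=160; try (C,hash)→280, (A,merge)→420, (C,merge)→440, (A,hash)→520, (A,nl)→820, (C,nl)→840; best=280 via (C,hash)
  {BC}: card=800; try (C,hash)→360, (B,merge)→780, (C,merge)→840, (B,nl_idx)→960, (B,hash)→1160, (B,nl)→1620 …(+1); best=360 via (C,hash)
  {ABC}: card=6400; try (B,hash)→1560, (A,hash)→1640, (B,merge)→2360, (B,nl_idx)→7800, (A,merge)→9440, (B,nl)→13080 …(+1); best=1560 via (B,hash)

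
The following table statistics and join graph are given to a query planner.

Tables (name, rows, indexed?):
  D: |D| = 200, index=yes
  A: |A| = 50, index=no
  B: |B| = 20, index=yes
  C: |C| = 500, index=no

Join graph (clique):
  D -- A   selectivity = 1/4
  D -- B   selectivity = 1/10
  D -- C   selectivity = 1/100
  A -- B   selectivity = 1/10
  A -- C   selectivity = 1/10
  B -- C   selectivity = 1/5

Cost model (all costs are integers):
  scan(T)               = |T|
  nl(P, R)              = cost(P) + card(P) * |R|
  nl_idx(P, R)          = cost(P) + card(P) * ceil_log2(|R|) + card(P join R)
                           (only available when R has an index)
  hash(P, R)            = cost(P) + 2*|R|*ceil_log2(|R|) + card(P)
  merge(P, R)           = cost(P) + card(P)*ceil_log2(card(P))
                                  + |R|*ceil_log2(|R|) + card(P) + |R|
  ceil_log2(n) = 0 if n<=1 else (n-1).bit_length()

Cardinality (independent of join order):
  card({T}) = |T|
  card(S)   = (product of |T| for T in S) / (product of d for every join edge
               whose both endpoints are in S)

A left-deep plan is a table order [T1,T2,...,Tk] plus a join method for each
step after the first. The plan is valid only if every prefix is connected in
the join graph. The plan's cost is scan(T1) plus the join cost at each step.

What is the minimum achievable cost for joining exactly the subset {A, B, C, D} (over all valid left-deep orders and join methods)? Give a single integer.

6400

Selinger DP over subsets of {A,B,C,D}:
  {D}: scan cost=200, card=200
  {A}: scan cost=50, card=50
  {B}: scan cost=20, card=20
  {C}: scan cost=500, card=500
  {AD}: card=2500; try (A,hash)→1000, (D,merge)→2200, (A,merge)→2350, (D,nl_idx)→2950, (D,hash)→3300, (D,nl)→10050 …(+1); best=1000 via (A,hash)
  {BD}: card=400; try (D,nl_idx)→580, (B,hash)→600, (B,nl_idx)→1600, (D,merge)→1940, (B,merge)→2120, (D,hash)→3240 …(+2); best=580 via (D,nl_idx)
  {CD}: card=1000; try (D,hash)→4200, (D,nl_idx)→5500, (C,merge)→7000, (D,merge)→7300, (C,hash)→9400, (C,nl)→100200 …(+1); best=4200 via (D,hash)
  {AB}: card=100; try (B,hash)→300, (B,nl_idx)→400, (A,merge)→490, (B,merge)→520, (A,hash)→640, (A,nl)→1020 …(+1); best=300 via (B,hash)
  {AC}: card=2500; try (A,hash)→1600, (C,merge)→5400, (A,merge)→5850, (C,hash)→9100, (C,nl)→25050, (A,nl)→25500; best=1600 via (A,hash)
  {BC}: card=2000; try (B,hash)→1200, (B,nl_idx)→5000, (C,merge)→5140, (B,merge)→5620, (C,hash)→9040, (C,nl)→10020 …(+1); best=1200 via (B,hash)
  {ABD}: card=500; try (A,hash)→1580, (D,nl_idx)→1600, (D,merge)→2900, (D,hash)→3600, (B,hash)→3700, (A,merge)→4930 …(+5); best=1580 via (A,hash)
  {ACD}: card=1250; try (A,hash)→5800, (D,hash)→7300, (C,hash)→12500, (A,merge)→15550, (D,nl_idx)→22850, (D,merge)→35900 …(+4); best=5800 via (A,hash)
  {BCD}: card=400; try (B,hash)→5400, (D,hash)→6400, (C,merge)→9580, (B,nl_idx)→9600, (C,hash)→9980, (B,merge)→15320 …(+5); best=5400 via (B,hash)
  {ABC}: card=1000; try (A,hash)→3800, (B,hash)→4300, (C,merge)→6100, (C,hash)→9400, (B,nl_idx)→15100, (A,merge)→25550 …(+4); best=3800 via (A,hash)
  {ABCD}: card=50; try (A,hash)→6400, (B,hash)→7250, (D,hash)→8000, (A,merge)→9750, (C,hash)→11080, (C,merge)→11580 …(+8); best=6400 via (A,hash)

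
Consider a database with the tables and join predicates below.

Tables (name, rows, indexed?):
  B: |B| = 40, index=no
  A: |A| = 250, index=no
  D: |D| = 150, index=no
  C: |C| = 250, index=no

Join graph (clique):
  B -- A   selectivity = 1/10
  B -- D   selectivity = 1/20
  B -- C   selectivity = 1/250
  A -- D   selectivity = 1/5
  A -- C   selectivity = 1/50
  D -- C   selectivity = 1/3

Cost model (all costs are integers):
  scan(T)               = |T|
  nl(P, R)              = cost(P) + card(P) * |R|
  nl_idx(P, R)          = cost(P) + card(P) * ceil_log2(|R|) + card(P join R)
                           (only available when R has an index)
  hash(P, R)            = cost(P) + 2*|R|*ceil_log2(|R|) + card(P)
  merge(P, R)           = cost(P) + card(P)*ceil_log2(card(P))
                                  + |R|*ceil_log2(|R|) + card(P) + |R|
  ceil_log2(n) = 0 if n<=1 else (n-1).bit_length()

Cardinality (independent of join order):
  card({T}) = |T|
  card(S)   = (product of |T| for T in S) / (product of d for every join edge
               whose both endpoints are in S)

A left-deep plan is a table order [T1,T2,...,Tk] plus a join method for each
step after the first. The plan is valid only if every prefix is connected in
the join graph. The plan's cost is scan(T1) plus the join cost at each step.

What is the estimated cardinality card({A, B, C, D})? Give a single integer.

Tables in S: A(250), B(40), C(250), D(150)
Edges inside S: B-A(d=10), B-D(d=20), B-C(d=250), A-D(d=5), A-C(d=50), D-C(d=3)
numerator = 250 * 40 * 250 * 150 = 375000000
denominator = 10 * 20 * 250 * 5 * 50 * 3 = 37500000
card(S) = 375000000 / 37500000 = 10

10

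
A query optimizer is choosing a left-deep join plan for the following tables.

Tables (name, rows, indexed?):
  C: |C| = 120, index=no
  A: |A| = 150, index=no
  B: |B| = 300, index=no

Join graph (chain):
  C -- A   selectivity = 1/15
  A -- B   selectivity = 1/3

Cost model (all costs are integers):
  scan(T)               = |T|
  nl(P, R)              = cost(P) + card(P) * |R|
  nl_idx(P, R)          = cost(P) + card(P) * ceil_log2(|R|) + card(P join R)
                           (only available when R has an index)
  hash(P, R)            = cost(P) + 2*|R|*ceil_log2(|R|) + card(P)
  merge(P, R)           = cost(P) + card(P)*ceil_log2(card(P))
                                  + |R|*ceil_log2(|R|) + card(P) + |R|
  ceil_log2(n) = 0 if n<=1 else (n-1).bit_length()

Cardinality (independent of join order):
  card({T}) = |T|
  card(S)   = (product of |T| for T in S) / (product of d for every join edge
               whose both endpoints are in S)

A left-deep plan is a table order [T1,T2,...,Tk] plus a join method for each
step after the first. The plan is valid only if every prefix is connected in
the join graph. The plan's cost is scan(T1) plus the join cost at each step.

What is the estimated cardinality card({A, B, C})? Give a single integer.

120000

Tables in S: A(150), B(300), C(120)
Edges inside S: C-A(d=15), A-B(d=3)
numerator = 150 * 300 * 120 = 5400000
denominator = 15 * 3 = 45
card(S) = 5400000 / 45 = 120000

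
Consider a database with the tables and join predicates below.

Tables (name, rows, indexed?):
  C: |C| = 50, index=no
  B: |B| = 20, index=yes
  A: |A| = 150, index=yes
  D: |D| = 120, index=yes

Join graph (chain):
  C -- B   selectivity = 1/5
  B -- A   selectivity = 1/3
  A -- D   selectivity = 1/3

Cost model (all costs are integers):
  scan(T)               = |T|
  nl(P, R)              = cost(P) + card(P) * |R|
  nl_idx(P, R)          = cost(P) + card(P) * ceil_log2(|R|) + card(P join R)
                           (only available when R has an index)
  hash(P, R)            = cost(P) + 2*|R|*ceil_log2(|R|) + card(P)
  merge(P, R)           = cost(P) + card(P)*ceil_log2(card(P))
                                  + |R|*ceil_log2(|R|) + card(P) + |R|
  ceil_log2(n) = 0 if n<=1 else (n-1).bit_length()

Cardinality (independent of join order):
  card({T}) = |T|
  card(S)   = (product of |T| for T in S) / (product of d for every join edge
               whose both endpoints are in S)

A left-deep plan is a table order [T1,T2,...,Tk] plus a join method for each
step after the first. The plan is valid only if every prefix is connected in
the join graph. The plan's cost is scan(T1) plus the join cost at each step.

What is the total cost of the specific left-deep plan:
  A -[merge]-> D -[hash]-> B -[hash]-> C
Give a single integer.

49260

step 1: scan A: cost=150, card=150
step 2: join D via merge
    card(P join D) = 150*120/(3) = 6000
    cost = 150 + 150*8 + 120*7 + 150 + 120 = 2460
step 3: join B via hash
    card(P join B) = 6000*20/(3) = 40000
    cost = 2460 + 2*20*5 + 6000 = 8660
step 4: join C via hash
    card(P join C) = 40000*50/(5) = 400000
    cost = 8660 + 2*50*6 + 40000 = 49260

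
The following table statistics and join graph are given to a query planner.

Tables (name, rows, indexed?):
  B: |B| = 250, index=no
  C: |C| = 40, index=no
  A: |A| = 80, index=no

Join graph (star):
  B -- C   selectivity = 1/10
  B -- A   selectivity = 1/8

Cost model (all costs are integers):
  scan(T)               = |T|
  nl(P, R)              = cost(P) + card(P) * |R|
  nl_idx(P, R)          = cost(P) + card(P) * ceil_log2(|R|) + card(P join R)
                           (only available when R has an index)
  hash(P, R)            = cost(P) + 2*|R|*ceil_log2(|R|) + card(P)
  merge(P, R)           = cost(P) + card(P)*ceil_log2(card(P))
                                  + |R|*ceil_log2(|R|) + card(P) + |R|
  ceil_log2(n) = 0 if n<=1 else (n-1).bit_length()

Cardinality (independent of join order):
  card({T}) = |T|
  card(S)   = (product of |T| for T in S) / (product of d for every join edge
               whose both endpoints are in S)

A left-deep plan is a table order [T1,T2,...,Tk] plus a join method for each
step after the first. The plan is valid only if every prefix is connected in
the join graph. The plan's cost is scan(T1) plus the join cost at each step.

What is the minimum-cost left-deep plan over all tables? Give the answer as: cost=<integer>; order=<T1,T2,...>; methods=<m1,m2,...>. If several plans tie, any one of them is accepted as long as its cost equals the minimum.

cost=3100; order=B,C,A; methods=hash,hash

Selinger DP (subsets sized 1..n):
  {B}: scan cost=250, card=250
  {C}: scan cost=40, card=40
  {A}: scan cost=80, card=80
  {BC}: card=1000; try (C,hash)→980, (B,merge)→2570, (C,merge)→2780, (B,hash)→4080, (B,nl)→10040, (C,nl)→10250; best=980 via (C,hash)
  {AB}: card=2500; try (A,hash)→1620, (B,merge)→2970, (A,merge)→3140, (B,hash)→4160, (B,nl)→20080, (A,nl)→20250; best=1620 via (A,hash)
  {ABC}: card=10000; try (A,hash)→3100, (C,hash)→4600, (A,merge)→12620, (C,merge)→34400, (A,nl)→80980, (C,nl)→101620; best=3100 via (A,hash)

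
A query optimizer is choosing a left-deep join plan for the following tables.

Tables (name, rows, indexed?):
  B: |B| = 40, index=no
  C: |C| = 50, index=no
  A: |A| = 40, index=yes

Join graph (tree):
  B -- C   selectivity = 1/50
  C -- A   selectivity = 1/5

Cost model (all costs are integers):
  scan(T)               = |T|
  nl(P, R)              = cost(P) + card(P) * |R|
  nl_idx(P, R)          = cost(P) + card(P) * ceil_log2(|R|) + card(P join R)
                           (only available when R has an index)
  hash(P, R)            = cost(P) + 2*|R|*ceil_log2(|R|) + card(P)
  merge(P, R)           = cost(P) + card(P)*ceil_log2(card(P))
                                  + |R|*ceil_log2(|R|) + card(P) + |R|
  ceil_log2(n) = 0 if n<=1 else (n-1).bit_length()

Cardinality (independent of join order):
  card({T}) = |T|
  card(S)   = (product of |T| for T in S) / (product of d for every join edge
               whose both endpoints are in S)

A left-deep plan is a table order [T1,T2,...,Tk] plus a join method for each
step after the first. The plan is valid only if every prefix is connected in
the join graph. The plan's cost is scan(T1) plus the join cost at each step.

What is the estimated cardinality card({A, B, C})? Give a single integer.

Tables in S: A(40), B(40), C(50)
Edges inside S: B-C(d=50), C-A(d=5)
numerator = 40 * 40 * 50 = 80000
denominator = 50 * 5 = 250
card(S) = 80000 / 250 = 320

320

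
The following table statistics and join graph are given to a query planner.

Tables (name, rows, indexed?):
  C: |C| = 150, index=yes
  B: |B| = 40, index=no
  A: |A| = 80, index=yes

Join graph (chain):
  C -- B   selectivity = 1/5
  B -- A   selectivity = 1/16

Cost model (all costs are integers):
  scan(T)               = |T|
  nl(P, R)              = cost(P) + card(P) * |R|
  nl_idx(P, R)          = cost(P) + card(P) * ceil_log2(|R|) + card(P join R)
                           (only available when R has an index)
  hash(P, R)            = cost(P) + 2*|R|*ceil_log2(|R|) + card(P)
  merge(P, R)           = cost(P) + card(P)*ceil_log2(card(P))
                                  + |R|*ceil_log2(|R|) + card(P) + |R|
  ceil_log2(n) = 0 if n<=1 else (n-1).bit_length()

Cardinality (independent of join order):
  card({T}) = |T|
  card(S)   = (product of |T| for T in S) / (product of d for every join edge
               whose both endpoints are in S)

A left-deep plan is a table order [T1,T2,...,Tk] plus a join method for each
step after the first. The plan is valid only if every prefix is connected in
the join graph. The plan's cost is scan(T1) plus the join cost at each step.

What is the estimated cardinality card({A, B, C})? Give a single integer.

6000

Tables in S: A(80), B(40), C(150)
Edges inside S: C-B(d=5), B-A(d=16)
numerator = 80 * 40 * 150 = 480000
denominator = 5 * 16 = 80
card(S) = 480000 / 80 = 6000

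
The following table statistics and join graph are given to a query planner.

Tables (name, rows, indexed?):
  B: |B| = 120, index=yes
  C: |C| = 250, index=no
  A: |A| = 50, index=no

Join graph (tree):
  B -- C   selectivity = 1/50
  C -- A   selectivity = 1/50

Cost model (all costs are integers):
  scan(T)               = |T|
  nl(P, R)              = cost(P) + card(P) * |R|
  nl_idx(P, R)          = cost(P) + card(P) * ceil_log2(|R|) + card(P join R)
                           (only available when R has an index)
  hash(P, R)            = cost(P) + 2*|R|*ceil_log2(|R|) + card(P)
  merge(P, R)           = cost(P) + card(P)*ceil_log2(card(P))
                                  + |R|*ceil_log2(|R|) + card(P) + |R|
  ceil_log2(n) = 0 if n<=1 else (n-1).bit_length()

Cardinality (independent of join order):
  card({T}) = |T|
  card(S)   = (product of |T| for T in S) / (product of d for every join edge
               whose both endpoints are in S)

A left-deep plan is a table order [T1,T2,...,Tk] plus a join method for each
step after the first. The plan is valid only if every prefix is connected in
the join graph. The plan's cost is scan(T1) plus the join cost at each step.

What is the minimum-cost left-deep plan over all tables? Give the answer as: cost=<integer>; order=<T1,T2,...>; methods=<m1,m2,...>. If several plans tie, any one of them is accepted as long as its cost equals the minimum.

Selinger DP (subsets sized 1..n):
  {B}: scan cost=120, card=120
  {C}: scan cost=250, card=250
  {A}: scan cost=50, card=50
  {BC}: card=600; try (B,hash)→2180, (B,nl_idx)→2600, (C,merge)→3330, (B,merge)→3460, (C,hash)→4240, (C,nl)→30120 …(+1); best=2180 via (B,hash)
  {AC}: card=250; try (A,hash)→1100, (C,merge)→2650, (A,merge)→2850, (C,hash)→4100, (C,nl)→12550, (A,nl)→12750; best=1100 via (A,hash)
  {ABC}: card=600; try (B,hash)→3030, (A,hash)→3380, (B,nl_idx)→3450, (B,merge)→4310, (A,merge)→9130, (B,nl)→31100 …(+1); best=3030 via (B,hash)

cost=3030; order=C,A,B; methods=hash,hash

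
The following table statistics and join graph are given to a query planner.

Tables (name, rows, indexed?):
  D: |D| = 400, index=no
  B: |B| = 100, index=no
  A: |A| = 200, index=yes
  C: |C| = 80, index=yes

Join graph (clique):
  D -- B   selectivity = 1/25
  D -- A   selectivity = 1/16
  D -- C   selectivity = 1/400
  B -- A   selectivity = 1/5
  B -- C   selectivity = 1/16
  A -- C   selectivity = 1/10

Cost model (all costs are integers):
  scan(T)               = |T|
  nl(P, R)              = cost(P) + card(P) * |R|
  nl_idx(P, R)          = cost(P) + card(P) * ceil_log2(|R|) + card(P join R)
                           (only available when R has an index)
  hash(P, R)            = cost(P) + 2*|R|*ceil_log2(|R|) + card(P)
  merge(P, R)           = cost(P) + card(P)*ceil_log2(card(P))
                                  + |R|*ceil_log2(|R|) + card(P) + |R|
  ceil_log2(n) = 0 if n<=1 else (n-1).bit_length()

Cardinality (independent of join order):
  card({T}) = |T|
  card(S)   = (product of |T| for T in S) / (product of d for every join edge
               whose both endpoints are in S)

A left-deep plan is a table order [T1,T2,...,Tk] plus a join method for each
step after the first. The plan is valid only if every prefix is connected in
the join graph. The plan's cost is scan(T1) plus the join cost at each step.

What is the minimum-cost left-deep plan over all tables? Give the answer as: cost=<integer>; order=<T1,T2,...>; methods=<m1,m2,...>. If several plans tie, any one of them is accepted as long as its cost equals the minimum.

Selinger DP (subsets sized 1..n):
  {D}: scan cost=400, card=400
  {B}: scan cost=100, card=100
  {A}: scan cost=200, card=200
  {C}: scan cost=80, card=80
  {BD}: card=1600; try (B,hash)→2200, (D,merge)→4900, (B,merge)→5200, (D,hash)→7400, (D,nl)→40100, (B,nl)→40400; best=2200 via (B,hash)
  {AD}: card=5000; try (A,hash)→4000, (D,merge)→6000, (A,merge)→6200, (D,hash)→7600, (A,nl_idx)→8600, (D,nl)→80200 …(+1); best=4000 via (A,hash)
  {CD}: card=80; try (C,hash)→1920, (C,nl_idx)→3280, (D,merge)→4720, (C,merge)→5040, (D,hash)→7360, (D,nl)→32080 …(+1); best=1920 via (C,hash)
  {AB}: card=4000; try (B,hash)→1800, (A,merge)→2700, (B,merge)→2800, (A,hash)→3400, (A,nl_idx)→4900, (A,nl)→20100 …(+1); best=1800 via (B,hash)
  {BC}: card=500; try (C,nl_idx)→1300, (C,hash)→1320, (B,merge)→1520, (C,merge)→1540, (B,hash)→1560, (B,nl)→8080 …(+1); best=1300 via (C,nl_idx)
  {AC}: card=1600; try (C,hash)→1520, (A,nl_idx)→2320, (A,merge)→2520, (C,merge)→2640, (C,nl_idx)→3200, (A,hash)→3360 …(+2); best=1520 via (C,hash)
  {ABD}: card=4000; try (A,hash)→7000, (B,hash)→10400, (D,hash)→13000, (A,nl_idx)→19000, (A,merge)→23200, (D,merge)→57800 …(+4); best=7000 via (A,hash)
  {BCD}: card=20; try (B,merge)→3360, (B,hash)→3400, (C,hash)→4920, (D,hash)→9000, (B,nl)→9920, (D,merge)→10300 …(+4); best=3360 via (B,merge)
  {ACD}: card=100; try (A,nl_idx)→2660, (A,merge)→4360, (A,hash)→5200, (C,hash)→10120, (D,hash)→10320, (A,nl)→17920 …(+5); best=2660 via (A,nl_idx)
  {ABC}: card=2000; try (B,hash)→4520, (A,hash)→5000, (C,hash)→6920, (A,nl_idx)→7300, (A,merge)→8100, (B,merge)→21520 …(+5); best=4520 via (B,hash)
  {ABCD}: card=5; try (A,nl_idx)→3525, (B,hash)→4160, (B,merge)→4260, (A,merge)→5280, (A,hash)→6580, (A,nl)→7360 …(+8); best=3525 via (A,nl_idx)

cost=3525; order=D,C,B,A; methods=hash,merge,nl_idx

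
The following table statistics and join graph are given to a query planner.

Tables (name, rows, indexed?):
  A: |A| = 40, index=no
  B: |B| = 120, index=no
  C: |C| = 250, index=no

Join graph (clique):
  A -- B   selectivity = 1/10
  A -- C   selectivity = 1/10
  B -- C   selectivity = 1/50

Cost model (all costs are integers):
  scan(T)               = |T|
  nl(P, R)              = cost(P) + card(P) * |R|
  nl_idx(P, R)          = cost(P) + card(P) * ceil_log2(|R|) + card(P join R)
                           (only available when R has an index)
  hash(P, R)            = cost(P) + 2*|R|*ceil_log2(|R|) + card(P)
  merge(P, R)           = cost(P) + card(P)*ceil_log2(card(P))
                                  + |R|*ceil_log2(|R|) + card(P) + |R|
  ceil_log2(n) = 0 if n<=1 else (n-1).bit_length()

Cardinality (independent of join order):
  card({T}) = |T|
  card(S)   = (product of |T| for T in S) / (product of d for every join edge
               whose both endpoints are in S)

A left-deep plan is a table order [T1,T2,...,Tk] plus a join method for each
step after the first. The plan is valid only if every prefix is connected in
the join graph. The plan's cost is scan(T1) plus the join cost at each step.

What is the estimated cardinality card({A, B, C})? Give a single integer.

240

Tables in S: A(40), B(120), C(250)
Edges inside S: A-B(d=10), A-C(d=10), B-C(d=50)
numerator = 40 * 120 * 250 = 1200000
denominator = 10 * 10 * 50 = 5000
card(S) = 1200000 / 5000 = 240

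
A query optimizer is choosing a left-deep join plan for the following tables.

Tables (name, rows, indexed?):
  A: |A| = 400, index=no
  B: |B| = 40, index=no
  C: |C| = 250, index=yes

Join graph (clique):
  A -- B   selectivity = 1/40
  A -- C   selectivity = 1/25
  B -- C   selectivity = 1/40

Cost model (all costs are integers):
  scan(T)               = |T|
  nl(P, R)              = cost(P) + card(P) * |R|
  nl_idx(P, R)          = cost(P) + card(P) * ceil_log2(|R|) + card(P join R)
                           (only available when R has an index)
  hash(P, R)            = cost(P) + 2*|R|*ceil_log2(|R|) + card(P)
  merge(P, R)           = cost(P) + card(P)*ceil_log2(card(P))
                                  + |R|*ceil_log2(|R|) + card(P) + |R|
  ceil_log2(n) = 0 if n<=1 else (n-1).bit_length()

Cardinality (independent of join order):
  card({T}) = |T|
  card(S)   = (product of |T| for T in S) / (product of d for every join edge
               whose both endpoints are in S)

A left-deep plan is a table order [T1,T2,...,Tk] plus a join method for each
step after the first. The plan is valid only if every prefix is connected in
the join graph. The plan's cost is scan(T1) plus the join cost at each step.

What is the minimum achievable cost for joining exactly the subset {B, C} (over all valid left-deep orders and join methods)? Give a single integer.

Selinger DP over subsets of {B,C}:
  {B}: scan cost=40, card=40
  {C}: scan cost=250, card=250
  {BC}: card=250; try (C,nl_idx)→610, (B,hash)→980, (C,merge)→2570, (B,merge)→2780, (C,hash)→4080, (C,nl)→10040 …(+1); best=610 via (C,nl_idx)

610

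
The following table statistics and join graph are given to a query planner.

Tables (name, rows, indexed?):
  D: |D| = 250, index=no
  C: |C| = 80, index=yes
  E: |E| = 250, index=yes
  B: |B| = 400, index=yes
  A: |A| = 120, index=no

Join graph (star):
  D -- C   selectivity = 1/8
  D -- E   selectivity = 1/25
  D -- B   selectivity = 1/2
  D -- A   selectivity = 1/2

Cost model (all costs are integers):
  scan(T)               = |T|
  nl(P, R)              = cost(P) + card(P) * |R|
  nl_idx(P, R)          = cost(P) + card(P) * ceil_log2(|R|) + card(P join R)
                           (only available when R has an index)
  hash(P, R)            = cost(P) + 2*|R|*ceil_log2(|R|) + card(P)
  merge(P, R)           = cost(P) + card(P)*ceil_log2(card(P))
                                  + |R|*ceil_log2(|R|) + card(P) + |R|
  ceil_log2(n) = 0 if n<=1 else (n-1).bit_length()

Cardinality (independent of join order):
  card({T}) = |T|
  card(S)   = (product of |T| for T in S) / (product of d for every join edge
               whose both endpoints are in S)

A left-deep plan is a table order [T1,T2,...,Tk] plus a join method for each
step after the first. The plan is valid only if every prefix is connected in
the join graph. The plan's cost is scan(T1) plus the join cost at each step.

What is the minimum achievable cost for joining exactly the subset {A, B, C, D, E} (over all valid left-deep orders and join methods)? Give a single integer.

1542000

Selinger DP over subsets of {A,B,C,D,E}:
  {D}: scan cost=250, card=250
  {C}: scan cost=80, card=80
  {E}: scan cost=250, card=250
  {B}: scan cost=400, card=400
  {A}: scan cost=120, card=120
  {CD}: card=2500; try (C,hash)→1620, (D,merge)→2970, (C,merge)→3140, (D,hash)→4160, (C,nl_idx)→4500, (D,nl)→20080 …(+1); best=1620 via (C,hash)
  {DE}: card=2500; try (E,hash)→4500, (D,hash)→4500, (E,merge)→4750, (E,nl_idx)→4750, (D,merge)→4750, (E,nl)→62750 …(+1); best=4500 via (E,hash)
  {BD}: card=50000; try (D,hash)→4800, (B,merge)→6500, (D,merge)→6650, (B,hash)→7700, (B,nl_idx)→52500, (B,nl)→100250 …(+1); best=4800 via (D,hash)
  {AD}: card=15000; try (A,hash)→2180, (D,merge)→3330, (A,merge)→3460, (D,hash)→4240, (D,nl)→30120, (A,nl)→30250; best=2180 via (A,hash)
  {CDE}: card=25000; try (E,hash)→8120, (C,hash)→8120, (E,merge)→36370, (C,merge)→37640, (E,nl_idx)→46620, (C,nl_idx)→47000 …(+2); best=8120 via (E,hash)
  {BCD}: card=500000; try (B,hash)→11320, (B,merge)→38120, (C,hash)→55920, (B,nl_idx)→524120, (C,nl_idx)→854800, (C,merge)→855440 …(+2); best=11320 via (B,hash)
  {ACD}: card=150000; try (A,hash)→5800, (C,hash)→18300, (A,merge)→35080, (C,merge)→227820, (C,nl_idx)→257180, (A,nl)→301620 …(+1); best=5800 via (A,hash)
  {BDE}: card=500000; try (B,hash)→14200, (B,merge)→41000, (E,hash)→58800, (B,nl_idx)→527000, (E,merge)→857050, (E,nl_idx)→904800 …(+2); best=14200 via (B,hash)
  {ADE}: card=150000; try (A,hash)→8680, (E,hash)→21180, (A,merge)→37960, (E,merge)→229430, (E,nl_idx)→272180, (A,nl)→304500 …(+1); best=8680 via (A,hash)
  {ABD}: card=3000000; try (B,hash)→24380, (A,hash)→56480, (B,merge)→231180, (A,merge)→855760, (B,nl_idx)→3137180, (B,nl)→6002180 …(+1); best=24380 via (B,hash)
  {BCDE}: card=5000000; try (B,hash)→40320, (B,merge)→412120, (E,hash)→515320, (C,hash)→515320, (B,nl_idx)→5233120, (C,nl_idx)→8514200 …(+6); best=40320 via (B,hash)
  {ACDE}: card=1500000; try (A,hash)→34800, (E,hash)→159800, (C,hash)→159800, (A,merge)→409080, (C,nl_idx)→2558680, (E,nl_idx)→2705800 …(+5); best=34800 via (A,hash)
  {ABCD}: card=30000000; try (B,hash)→163000, (A,hash)→513000, (B,merge)→2859800, (C,hash)→3025500, (A,merge)→10012280, (B,nl_idx)→31355800 …(+5); best=163000 via (B,hash)
  {ABDE}: card=30000000; try (B,hash)→165880, (A,hash)→515880, (B,merge)→2862680, (E,hash)→3028380, (A,merge)→10015160, (B,nl_idx)→31358680 …(+5); best=165880 via (B,hash)
  {ABCDE}: card=300000000; try (B,hash)→1542000, (A,hash)→5042000, (E,hash)→30167000, (C,hash)→30167000, (B,merge)→33038800, (A,merge)→120041280 …(+9); best=1542000 via (B,hash)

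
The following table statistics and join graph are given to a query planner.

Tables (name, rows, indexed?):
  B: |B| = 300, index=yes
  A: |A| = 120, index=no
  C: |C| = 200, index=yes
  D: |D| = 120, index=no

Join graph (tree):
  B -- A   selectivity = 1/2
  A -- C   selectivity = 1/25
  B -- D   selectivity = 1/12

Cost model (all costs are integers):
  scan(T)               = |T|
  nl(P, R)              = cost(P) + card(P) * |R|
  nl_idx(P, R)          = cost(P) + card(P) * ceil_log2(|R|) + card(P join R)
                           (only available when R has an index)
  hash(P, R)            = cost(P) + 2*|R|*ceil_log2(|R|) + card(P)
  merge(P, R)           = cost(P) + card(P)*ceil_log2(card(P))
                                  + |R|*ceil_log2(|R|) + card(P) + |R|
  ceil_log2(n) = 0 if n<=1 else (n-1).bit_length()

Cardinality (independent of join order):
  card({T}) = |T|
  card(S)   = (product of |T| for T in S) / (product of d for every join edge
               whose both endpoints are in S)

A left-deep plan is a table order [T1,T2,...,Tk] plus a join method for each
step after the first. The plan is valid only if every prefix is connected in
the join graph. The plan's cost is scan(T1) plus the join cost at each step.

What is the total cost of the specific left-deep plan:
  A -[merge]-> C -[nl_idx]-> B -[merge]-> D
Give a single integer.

step 1: scan A: cost=120, card=120
step 2: join C via merge
    card(P join C) = 120*200/(25) = 960
    cost = 120 + 120*7 + 200*8 + 120 + 200 = 2880
step 3: join B via nl_idx
    card(P join B) = 960*300/(2) = 144000
    cost = 2880 + 960*9 + 144000 = 155520
step 4: join D via merge
    card(P join D) = 144000*120/(12) = 1440000
    cost = 155520 + 144000*18 + 120*7 + 144000 + 120 = 2892480

2892480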